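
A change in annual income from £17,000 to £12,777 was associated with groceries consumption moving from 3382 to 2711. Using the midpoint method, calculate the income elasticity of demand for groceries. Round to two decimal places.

0.78

%ΔQ = (2711 − 3382)/[(3382+2711)/2] = -671/3046.5 ≈ -0.2203.
%ΔI = (12,777 − 17,000)/[(17,000+12,777)/2] = -4223/14888.5 ≈ -0.2836.
E_I = %ΔQ/%ΔI ≈ 0.78.
E_I ∈ (0,1): normal good (necessity).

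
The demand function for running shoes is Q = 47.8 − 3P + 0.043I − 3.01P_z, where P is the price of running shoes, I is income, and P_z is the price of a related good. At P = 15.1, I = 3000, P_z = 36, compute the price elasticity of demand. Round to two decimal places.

First evaluate Q: 47.8 − 3(15.1) + 0.043(3000) − 3.01(36) = 47.8 − 45.3 + 129 − 108.36 = 23.14.
∂Q/∂P = −3, so E_p = (−3)·(15.1/23.14) ≈ -1.96.
|E_p| > 1: demand is elastic.

-1.96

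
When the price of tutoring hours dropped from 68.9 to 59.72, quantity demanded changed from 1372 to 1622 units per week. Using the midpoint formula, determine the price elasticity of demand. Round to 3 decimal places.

%Δq = (1622 − 1372)/[(1372 + 1622)/2] = 250/1497 ≈ 0.1670.
%Δp = (59.72 − 68.9)/[(68.9 + 59.72)/2] = -9.18/64.31 ≈ -0.1427.
Arc elasticity E = %Δq/%Δp ≈ 0.1670/-0.1427 ≈ -1.170.
|E| > 1: demand is elastic over this range.

-1.170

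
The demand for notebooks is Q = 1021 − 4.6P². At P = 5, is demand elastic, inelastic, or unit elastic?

inelastic

At P = 5, Q = 906.
dQ/dP = −2·4.6·P = −46.
Point elasticity E = (dQ/dP)·(P/Q) = -46 × 5/906 ≈ -0.254.
|E| ≈ 0.254 < 1, so demand is inelastic.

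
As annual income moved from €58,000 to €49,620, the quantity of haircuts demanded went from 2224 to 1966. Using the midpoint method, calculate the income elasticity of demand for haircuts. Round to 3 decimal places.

0.791

%ΔQ = (1966 − 2224)/[(2224+1966)/2] = -258/2095 ≈ -0.1232.
%ΔI = (49,620 − 58,000)/[(58,000+49,620)/2] = -8380/53810 ≈ -0.1557.
E_I = %ΔQ/%ΔI ≈ 0.791.
E_I ∈ (0,1): normal good (necessity).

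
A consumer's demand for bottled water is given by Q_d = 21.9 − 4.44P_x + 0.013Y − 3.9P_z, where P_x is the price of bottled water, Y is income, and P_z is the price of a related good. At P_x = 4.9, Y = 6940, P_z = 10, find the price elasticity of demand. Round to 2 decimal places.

Q_d = 21.9 − 4.44(4.9) + 0.013(6940) − 3.9(10) = 21.9 − 21.756 + 90.22 − 39 = 51.364.
∂Q_d/∂P_x = −4.44, so E_p = (−4.44)·(4.9/51.364) ≈ -0.42.
|E_p| < 1: demand is inelastic.

-0.42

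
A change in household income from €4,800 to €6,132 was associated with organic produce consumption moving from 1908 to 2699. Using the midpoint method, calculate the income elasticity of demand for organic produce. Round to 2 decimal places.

%ΔQ = (2699 − 1908)/[(1908+2699)/2] = 791/2303.5 ≈ 0.3434.
%ΔM = (6,132 − 4,800)/[(4,800+6,132)/2] = 1332/5466 ≈ 0.2437.
E_I = %ΔQ/%ΔM ≈ 1.41.
E_I > 1: normal good (luxury).

1.41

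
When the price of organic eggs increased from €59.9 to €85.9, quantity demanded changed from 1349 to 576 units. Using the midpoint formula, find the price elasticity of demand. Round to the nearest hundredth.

-2.25

%ΔQ = (576 − 1349)/[(1349 + 576)/2] = -773/962.5 ≈ -0.8031.
%ΔP = (85.9 − 59.9)/[(59.9 + 85.9)/2] = 26/72.9 ≈ 0.3567.
Arc elasticity E = %ΔQ/%ΔP ≈ -0.8031/0.3567 ≈ -2.25.
|E| > 1: demand is elastic over this range.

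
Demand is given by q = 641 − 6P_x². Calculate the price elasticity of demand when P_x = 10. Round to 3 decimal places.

-29.268

At P_x = 10, q = 41.
dq/dP_x = −2·6·P_x = −120.
Point elasticity E = (dq/dP_x)·(P_x/q) = -120 × 10/41 ≈ -29.268.
|E| > 1, so demand is elastic at this price.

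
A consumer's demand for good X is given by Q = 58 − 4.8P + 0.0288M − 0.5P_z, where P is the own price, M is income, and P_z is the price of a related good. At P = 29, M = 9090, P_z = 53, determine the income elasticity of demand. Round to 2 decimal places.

1.70

Q = 58 − 4.8(29) + 0.0288(9090) − 0.5(53) = 58 − 139.2 + 261.792 − 26.5 = 154.092.
∂Q/∂M = +0.0288, so E_I = 0.0288·(9090/154.092) ≈ 1.70.
E_I > 1: normal good (luxury).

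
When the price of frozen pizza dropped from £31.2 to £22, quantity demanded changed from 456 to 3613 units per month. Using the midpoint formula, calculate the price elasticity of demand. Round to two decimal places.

%Δq = (3613 − 456)/[(456 + 3613)/2] = 3157/2034.5 ≈ 1.5517.
%ΔP = (22 − 31.2)/[(31.2 + 22)/2] = -9.2/26.6 ≈ -0.3459.
Arc elasticity E = %Δq/%ΔP ≈ 1.5517/-0.3459 ≈ -4.49.
|E| > 1: demand is elastic over this range.

-4.49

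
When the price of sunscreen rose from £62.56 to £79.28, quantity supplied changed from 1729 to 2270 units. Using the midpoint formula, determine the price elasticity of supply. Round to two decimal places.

%ΔQ = (2270 − 1729)/[(1729 + 2270)/2] = 541/1999.5 ≈ 0.2706.
%Δp = (79.28 − 62.56)/[(62.56 + 79.28)/2] = 16.72/70.92 ≈ 0.2358.
Arc elasticity E = %ΔQ/%Δp ≈ 0.2706/0.2358 ≈ 1.15.
|E| > 1: supply is elastic over this range.

1.15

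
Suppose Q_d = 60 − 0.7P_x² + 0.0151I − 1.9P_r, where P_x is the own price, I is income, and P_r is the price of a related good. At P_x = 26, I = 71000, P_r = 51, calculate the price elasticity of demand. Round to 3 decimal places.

-1.684

First evaluate Q_d: 60 − 0.7(26)² + 0.0151(71000) − 1.9(51) = 60 − 473.2 + 1072.1 − 96.9 = 562.
∂Q_d/∂P_x = −2·0.7·P_x = -36.4, so E_p = -36.4·(26/562) ≈ -1.684.
|E_p| > 1: demand is elastic.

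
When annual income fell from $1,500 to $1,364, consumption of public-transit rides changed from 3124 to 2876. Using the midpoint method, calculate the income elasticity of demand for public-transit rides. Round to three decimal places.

%ΔQ = (2876 − 3124)/[(3124+2876)/2] = -248/3000 ≈ -0.0827.
%ΔI = (1,364 − 1,500)/[(1,500+1,364)/2] = -136/1432 ≈ -0.0950.
E_I = %ΔQ/%ΔI ≈ 0.870.
E_I ∈ (0,1): normal good (necessity).

0.870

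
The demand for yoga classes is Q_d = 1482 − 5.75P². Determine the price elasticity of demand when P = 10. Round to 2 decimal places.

At P = 10, Q_d = 907.
dQ_d/dP = −2·5.75·P = −115.
Point elasticity E = (dQ_d/dP)·(P/Q_d) = -115 × 10/907 ≈ -1.27.
|E| > 1, so demand is elastic at this price.

-1.27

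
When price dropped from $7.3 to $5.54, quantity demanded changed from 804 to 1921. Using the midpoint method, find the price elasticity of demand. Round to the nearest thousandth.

%ΔQ = (1921 − 804)/[(804 + 1921)/2] = 1117/1362.5 ≈ 0.8198.
%ΔP = (5.54 − 7.3)/[(7.3 + 5.54)/2] = -1.76/6.42 ≈ -0.2741.
Arc elasticity E = %ΔQ/%ΔP ≈ 0.8198/-0.2741 ≈ -2.990.
|E| > 1: demand is elastic over this range.

-2.990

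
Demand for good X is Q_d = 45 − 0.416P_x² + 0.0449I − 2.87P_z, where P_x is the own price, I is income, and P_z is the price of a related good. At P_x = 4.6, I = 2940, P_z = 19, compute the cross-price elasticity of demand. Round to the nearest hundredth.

-0.48

First evaluate Q_d: 45 − 0.416(4.6)² + 0.0449(2940) − 2.87(19) = 45 − 8.8026 + 132.006 − 54.53 = 113.6734.
∂Q_d/∂P_z = −2.87, so E_xy = -2.87·(19/113.6734) ≈ -0.48.
E_xy < 0: the goods are complements.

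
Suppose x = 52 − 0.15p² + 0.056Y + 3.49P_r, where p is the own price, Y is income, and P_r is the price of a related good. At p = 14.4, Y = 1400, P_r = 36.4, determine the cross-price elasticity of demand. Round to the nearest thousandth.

0.561

At the given point, x = 52 − 0.15(14.4)² + 0.056(1400) + 3.49(36.4) = 52 − 31.104 + 78.4 + 127.036 = 226.332.
∂x/∂P_r = +3.49, so E_xy = 3.49·(36.4/226.332) ≈ 0.561.
E_xy > 0: the goods are substitutes.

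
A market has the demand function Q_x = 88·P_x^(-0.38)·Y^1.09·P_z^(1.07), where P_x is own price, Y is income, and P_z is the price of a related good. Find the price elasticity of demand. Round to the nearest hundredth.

-0.38

For a Cobb–Douglas (constant-elasticity) form Q_x = A·P_x^α·…, the elasticity with respect to P_x equals the exponent α at every point.
Here the exponent on P_x is -0.38, so the price elasticity of demand is -0.38.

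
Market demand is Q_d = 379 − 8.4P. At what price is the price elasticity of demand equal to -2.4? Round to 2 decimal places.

31.85

Set −bP/(a − bP) = −2.4 ⇒ bP = 2.4(a − bP) ⇒ bP(1+2.4) = 2.4·a.
P = 2.4·379/(8.4·3.4) ≈ 31.85.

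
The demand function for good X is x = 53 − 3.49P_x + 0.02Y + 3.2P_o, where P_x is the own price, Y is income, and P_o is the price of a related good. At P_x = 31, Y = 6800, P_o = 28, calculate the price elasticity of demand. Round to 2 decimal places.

-0.63

First evaluate x: 53 − 3.49(31) + 0.02(6800) + 3.2(28) = 53 − 108.19 + 136 + 89.6 = 170.41.
∂x/∂P_x = −3.49, so E_p = (−3.49)·(31/170.41) ≈ -0.63.
|E_p| < 1: demand is inelastic.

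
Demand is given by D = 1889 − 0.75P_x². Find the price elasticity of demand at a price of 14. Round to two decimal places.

At P_x = 14, D = 1742.
dD/dP_x = −2·0.75·P_x = −21.
Point elasticity E = (dD/dP_x)·(P_x/D) = -21 × 14/1742 ≈ -0.17.
|E| < 1, so demand is inelastic at this price.

-0.17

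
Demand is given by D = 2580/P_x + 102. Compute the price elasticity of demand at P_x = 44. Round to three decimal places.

At P_x = 44, D = 160.6364.
dD/dP_x = −2580/P_x² = −1.3326.
Point elasticity E = (dD/dP_x)·(P_x/D) = -1.3326 × 44/160.6364 ≈ -0.365.
|E| < 1, so demand is inelastic at this price.

-0.365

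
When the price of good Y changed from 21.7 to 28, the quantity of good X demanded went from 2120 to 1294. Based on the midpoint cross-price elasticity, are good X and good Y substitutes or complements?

complements

%ΔQ_x = (1294 − 2120)/[(2120+1294)/2] = -826/1707 ≈ -0.4839.
%ΔP_y = (28 − 21.7)/[(21.7+28)/2] ≈ 0.2535.
E_xy = -0.4839/0.2535 ≈ -1.909.
E_xy < 0, so the goods are complements.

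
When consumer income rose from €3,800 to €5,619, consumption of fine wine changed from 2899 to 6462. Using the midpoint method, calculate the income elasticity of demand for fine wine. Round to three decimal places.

1.971

%ΔQ = (6462 − 2899)/[(2899+6462)/2] = 3563/4680.5 ≈ 0.7612.
%ΔI = (5,619 − 3,800)/[(3,800+5,619)/2] = 1819/4709.5 ≈ 0.3862.
E_I = %ΔQ/%ΔI ≈ 1.971.
E_I > 1: normal good (luxury).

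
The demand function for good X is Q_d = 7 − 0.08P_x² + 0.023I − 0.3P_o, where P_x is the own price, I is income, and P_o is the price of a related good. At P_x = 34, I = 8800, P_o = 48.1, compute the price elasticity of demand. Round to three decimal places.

At the given point, Q_d = 7 − 0.08(34)² + 0.023(8800) − 0.3(48.1) = 7 − 92.48 + 202.4 − 14.43 = 102.49.
∂Q_d/∂P_x = −2·0.08·P_x = -5.44, so E_p = -5.44·(34/102.49) ≈ -1.805.
|E_p| > 1: demand is elastic.

-1.805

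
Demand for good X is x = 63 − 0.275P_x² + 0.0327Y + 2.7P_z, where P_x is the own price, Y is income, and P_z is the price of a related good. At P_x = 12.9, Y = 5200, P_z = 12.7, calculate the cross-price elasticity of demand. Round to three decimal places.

First evaluate x: 63 − 0.275(12.9)² + 0.0327(5200) + 2.7(12.7) = 63 − 45.7628 + 170.04 + 34.29 = 221.5673.
∂x/∂P_z = +2.7, so E_xy = 2.7·(12.7/221.5673) ≈ 0.155.
E_xy > 0: the goods are substitutes.

0.155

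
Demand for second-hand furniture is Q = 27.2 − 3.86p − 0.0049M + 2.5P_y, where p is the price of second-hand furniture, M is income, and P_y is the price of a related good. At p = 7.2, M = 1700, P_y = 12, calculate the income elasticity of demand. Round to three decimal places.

-0.395

At the given point, Q = 27.2 − 3.86(7.2) − 0.0049(1700) + 2.5(12) = 27.2 − 27.792 − 8.33 + 30 = 21.078.
∂Q/∂M = −0.0049, so E_I = -0.0049·(1700/21.078) ≈ -0.395.
E_I < 0: inferior good.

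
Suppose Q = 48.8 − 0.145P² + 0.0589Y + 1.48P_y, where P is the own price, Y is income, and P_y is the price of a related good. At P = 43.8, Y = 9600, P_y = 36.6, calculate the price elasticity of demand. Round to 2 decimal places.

First evaluate Q: 48.8 − 0.145(43.8)² + 0.0589(9600) + 1.48(36.6) = 48.8 − 278.1738 + 565.44 + 54.168 = 390.2342.
∂Q/∂P = −2·0.145·P = -12.702, so E_p = -12.702·(43.8/390.2342) ≈ -1.43.
|E_p| > 1: demand is elastic.

-1.43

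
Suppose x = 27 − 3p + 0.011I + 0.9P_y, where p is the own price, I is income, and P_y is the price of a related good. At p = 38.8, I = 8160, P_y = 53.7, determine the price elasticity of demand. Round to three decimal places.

Evaluating quantity at (p, I, P_y) gives x = 27 − 3(38.8) + 0.011(8160) + 0.9(53.7) = 27 − 116.4 + 89.76 + 48.33 = 48.69.
∂x/∂p = −3, so E_p = (−3)·(38.8/48.69) ≈ -2.391.
|E_p| > 1: demand is elastic.

-2.391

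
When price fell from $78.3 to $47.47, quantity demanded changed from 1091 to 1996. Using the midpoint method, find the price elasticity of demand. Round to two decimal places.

%ΔQ = (1996 − 1091)/[(1091 + 1996)/2] = 905/1543.5 ≈ 0.5863.
%ΔP = (47.47 − 78.3)/[(78.3 + 47.47)/2] = -30.83/62.885 ≈ -0.4903.
Arc elasticity E = %ΔQ/%ΔP ≈ 0.5863/-0.4903 ≈ -1.20.
|E| > 1: demand is elastic over this range.

-1.20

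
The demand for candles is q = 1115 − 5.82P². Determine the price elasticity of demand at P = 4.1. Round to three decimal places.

-0.192

At P = 4.1, q = 1017.1658.
dq/dP = −2·5.82·P = −47.724.
Point elasticity E = (dq/dP)·(P/q) = -47.724 × 4.1/1017.1658 ≈ -0.192.
|E| < 1, so demand is inelastic at this price.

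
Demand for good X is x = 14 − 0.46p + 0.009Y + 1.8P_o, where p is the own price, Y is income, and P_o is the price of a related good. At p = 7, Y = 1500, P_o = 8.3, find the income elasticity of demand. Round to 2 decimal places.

At the given point, x = 14 − 0.46(7) + 0.009(1500) + 1.8(8.3) = 14 − 3.22 + 13.5 + 14.94 = 39.22.
∂x/∂Y = +0.009, so E_I = 0.009·(1500/39.22) ≈ 0.34.
E_I ∈ (0,1): normal good (necessity).

0.34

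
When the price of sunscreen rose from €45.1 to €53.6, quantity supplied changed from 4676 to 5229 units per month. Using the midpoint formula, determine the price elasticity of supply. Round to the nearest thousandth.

%ΔQ = (5229 − 4676)/[(4676 + 5229)/2] = 553/4952.5 ≈ 0.1117.
%Δp = (53.6 − 45.1)/[(45.1 + 53.6)/2] = 8.5/49.35 ≈ 0.1722.
Arc elasticity E = %ΔQ/%Δp ≈ 0.1117/0.1722 ≈ 0.648.
|E| < 1: supply is inelastic over this range.

0.648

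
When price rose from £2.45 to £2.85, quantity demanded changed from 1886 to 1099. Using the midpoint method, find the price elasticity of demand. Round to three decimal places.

-3.493

%Δq = (1099 − 1886)/[(1886 + 1099)/2] = -787/1492.5 ≈ -0.5273.
%Δp = (2.85 − 2.45)/[(2.45 + 2.85)/2] = 0.4/2.65 ≈ 0.1509.
Arc elasticity E = %Δq/%Δp ≈ -0.5273/0.1509 ≈ -3.493.
|E| > 1: demand is elastic over this range.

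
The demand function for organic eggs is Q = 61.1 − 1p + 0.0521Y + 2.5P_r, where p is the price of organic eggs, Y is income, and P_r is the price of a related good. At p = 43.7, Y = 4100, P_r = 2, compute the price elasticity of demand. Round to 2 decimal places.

-0.19

Evaluating quantity at (p, Y, P_r) gives Q = 61.1 − 1(43.7) + 0.0521(4100) + 2.5(2) = 61.1 − 43.7 + 213.61 + 5 = 236.01.
∂Q/∂p = −1, so E_p = (−1)·(43.7/236.01) ≈ -0.19.
|E_p| < 1: demand is inelastic.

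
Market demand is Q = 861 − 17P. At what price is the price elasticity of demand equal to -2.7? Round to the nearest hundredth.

36.96

Set −bP/(a − bP) = −2.7 ⇒ bP = 2.7(a − bP) ⇒ bP(1+2.7) = 2.7·a.
P = 2.7·861/(17·3.7) ≈ 36.96.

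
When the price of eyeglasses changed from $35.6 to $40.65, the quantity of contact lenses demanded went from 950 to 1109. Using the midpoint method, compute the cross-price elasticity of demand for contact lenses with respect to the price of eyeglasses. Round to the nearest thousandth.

1.166

%ΔQ_x = (1109 − 950)/[(950+1109)/2] = 159/1029.5 ≈ 0.1544.
%ΔP_y = (40.65 − 35.6)/[(35.6+40.65)/2] ≈ 0.1325.
E_xy = 0.1544/0.1325 ≈ 1.166.
E_xy > 0, so contact lenses and eyeglasses are substitutes.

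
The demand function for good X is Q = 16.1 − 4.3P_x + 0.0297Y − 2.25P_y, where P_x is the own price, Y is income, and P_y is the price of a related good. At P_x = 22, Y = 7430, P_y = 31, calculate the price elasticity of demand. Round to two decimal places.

Evaluating quantity at (P_x, Y, P_y) gives Q = 16.1 − 4.3(22) + 0.0297(7430) − 2.25(31) = 16.1 − 94.6 + 220.671 − 69.75 = 72.421.
∂Q/∂P_x = −4.3, so E_p = (−4.3)·(22/72.421) ≈ -1.31.
|E_p| > 1: demand is elastic.

-1.31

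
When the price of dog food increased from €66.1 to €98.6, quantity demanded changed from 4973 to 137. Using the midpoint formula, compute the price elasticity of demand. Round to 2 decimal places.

%ΔQ = (137 − 4973)/[(4973 + 137)/2] = -4836/2555 ≈ -1.8928.
%Δp = (98.6 − 66.1)/[(66.1 + 98.6)/2] = 32.5/82.35 ≈ 0.3947.
Arc elasticity E = %ΔQ/%Δp ≈ -1.8928/0.3947 ≈ -4.80.
|E| > 1: demand is elastic over this range.

-4.80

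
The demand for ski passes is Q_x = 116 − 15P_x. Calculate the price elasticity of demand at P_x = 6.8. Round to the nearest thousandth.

At P_x = 6.8, Q_x = 14.
dQ_x/dP_x = −15.
Point elasticity E = (dQ_x/dP_x)·(P_x/Q_x) = -15 × 6.8/14 ≈ -7.286.
|E| > 1, so demand is elastic at this price.

-7.286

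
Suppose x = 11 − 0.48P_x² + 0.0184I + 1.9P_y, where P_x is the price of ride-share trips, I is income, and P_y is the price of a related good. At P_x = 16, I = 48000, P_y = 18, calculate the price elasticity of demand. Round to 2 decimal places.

-0.31

x = 11 − 0.48(16)² + 0.0184(48000) + 1.9(18) = 11 − 122.88 + 883.2 + 34.2 = 805.52.
∂x/∂P_x = −2·0.48·P_x = -15.36, so E_p = -15.36·(16/805.52) ≈ -0.31.
|E_p| < 1: demand is inelastic.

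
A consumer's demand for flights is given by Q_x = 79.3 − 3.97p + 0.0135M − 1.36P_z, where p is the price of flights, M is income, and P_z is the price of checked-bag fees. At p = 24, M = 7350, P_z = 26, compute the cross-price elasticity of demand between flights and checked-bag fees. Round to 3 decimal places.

First evaluate Q_x: 79.3 − 3.97(24) + 0.0135(7350) − 1.36(26) = 79.3 − 95.28 + 99.225 − 35.36 = 47.885.
∂Q_x/∂P_z = −1.36, so E_xy = -1.36·(26/47.885) ≈ -0.738.
E_xy < 0: the goods are complements.

-0.738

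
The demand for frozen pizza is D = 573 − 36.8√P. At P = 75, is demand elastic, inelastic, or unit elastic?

inelastic

At P = 75, D = 254.3027.
dD/dP = −36.8/(2√P) = −36.8/(2·8.6603).
Point elasticity E = (dD/dP)·(P/D) = -2.1246 × 75/254.3027 ≈ -0.627.
|E| ≈ 0.627 < 1, so demand is inelastic.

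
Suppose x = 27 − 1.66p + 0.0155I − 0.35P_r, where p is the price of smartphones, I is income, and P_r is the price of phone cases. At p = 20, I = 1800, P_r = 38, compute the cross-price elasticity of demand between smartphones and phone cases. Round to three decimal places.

-1.583

x = 27 − 1.66(20) + 0.0155(1800) − 0.35(38) = 27 − 33.2 + 27.9 − 13.3 = 8.4.
∂x/∂P_r = −0.35, so E_xy = -0.35·(38/8.4) ≈ -1.583.
E_xy < 0: the goods are complements.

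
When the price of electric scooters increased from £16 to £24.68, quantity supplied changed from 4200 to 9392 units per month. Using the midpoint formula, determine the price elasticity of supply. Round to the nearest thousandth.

1.790

%Δq = (9392 − 4200)/[(4200 + 9392)/2] = 5192/6796 ≈ 0.7640.
%ΔP = (24.68 − 16)/[(16 + 24.68)/2] = 8.68/20.34 ≈ 0.4267.
Arc elasticity E = %Δq/%ΔP ≈ 0.7640/0.4267 ≈ 1.790.
|E| > 1: supply is elastic over this range.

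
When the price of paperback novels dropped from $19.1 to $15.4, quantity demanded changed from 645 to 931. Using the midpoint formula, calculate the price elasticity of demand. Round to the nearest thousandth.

-1.692

%Δq = (931 − 645)/[(645 + 931)/2] = 286/788 ≈ 0.3629.
%ΔP = (15.4 − 19.1)/[(19.1 + 15.4)/2] = -3.7/17.25 ≈ -0.2145.
Arc elasticity E = %Δq/%ΔP ≈ 0.3629/-0.2145 ≈ -1.692.
|E| > 1: demand is elastic over this range.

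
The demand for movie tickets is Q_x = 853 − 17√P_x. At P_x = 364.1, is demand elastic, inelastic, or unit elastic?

At P_x = 364.1, Q_x = 528.6161.
dQ_x/dP_x = −17/(2√P_x) = −17/(2·19.0814).
Point elasticity E = (dQ_x/dP_x)·(P_x/Q_x) = -0.4455 × 364.1/528.6161 ≈ -0.307.
|E| ≈ 0.307 < 1, so demand is inelastic.

inelastic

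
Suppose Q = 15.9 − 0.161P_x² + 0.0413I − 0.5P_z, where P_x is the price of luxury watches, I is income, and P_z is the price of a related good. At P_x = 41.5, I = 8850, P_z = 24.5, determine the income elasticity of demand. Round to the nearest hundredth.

Q = 15.9 − 0.161(41.5)² + 0.0413(8850) − 0.5(24.5) = 15.9 − 277.2823 + 365.505 − 12.25 = 91.8728.
∂Q/∂I = +0.0413, so E_I = 0.0413·(8850/91.8728) ≈ 3.98.
E_I > 1: normal good (luxury).

3.98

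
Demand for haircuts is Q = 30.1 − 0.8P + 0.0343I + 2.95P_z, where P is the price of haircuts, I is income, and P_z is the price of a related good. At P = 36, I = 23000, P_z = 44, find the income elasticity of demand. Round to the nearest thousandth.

Substituting, Q = 30.1 − 0.8(36) + 0.0343(23000) + 2.95(44) = 30.1 − 28.8 + 788.9 + 129.8 = 920.
∂Q/∂I = +0.0343, so E_I = 0.0343·(23000/920) ≈ 0.858.
E_I ∈ (0,1): normal good (necessity).

0.858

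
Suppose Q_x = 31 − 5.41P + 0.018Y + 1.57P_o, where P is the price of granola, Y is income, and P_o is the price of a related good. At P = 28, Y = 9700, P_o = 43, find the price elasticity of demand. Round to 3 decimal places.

-1.245

Q_x = 31 − 5.41(28) + 0.018(9700) + 1.57(43) = 31 − 151.48 + 174.6 + 67.51 = 121.63.
∂Q_x/∂P = −5.41, so E_p = (−5.41)·(28/121.63) ≈ -1.245.
|E_p| > 1: demand is elastic.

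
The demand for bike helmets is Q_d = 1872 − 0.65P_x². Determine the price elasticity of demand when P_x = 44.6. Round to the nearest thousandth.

At P_x = 44.6, Q_d = 579.046.
dQ_d/dP_x = −2·0.65·P_x = −57.98.
Point elasticity E = (dQ_d/dP_x)·(P_x/Q_d) = -57.98 × 44.6/579.046 ≈ -4.466.
|E| > 1, so demand is elastic at this price.

-4.466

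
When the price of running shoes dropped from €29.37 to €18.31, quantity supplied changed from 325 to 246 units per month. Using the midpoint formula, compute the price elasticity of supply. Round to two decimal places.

%Δq = (246 − 325)/[(325 + 246)/2] = -79/285.5 ≈ -0.2767.
%ΔP = (18.31 − 29.37)/[(29.37 + 18.31)/2] = -11.06/23.84 ≈ -0.4639.
Arc elasticity E = %Δq/%ΔP ≈ -0.2767/-0.4639 ≈ 0.60.
|E| < 1: supply is inelastic over this range.

0.60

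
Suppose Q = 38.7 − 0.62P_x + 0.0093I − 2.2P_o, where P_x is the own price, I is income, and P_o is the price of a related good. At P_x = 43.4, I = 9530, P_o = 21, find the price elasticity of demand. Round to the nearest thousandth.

First evaluate Q: 38.7 − 0.62(43.4) + 0.0093(9530) − 2.2(21) = 38.7 − 26.908 + 88.629 − 46.2 = 54.221.
∂Q/∂P_x = −0.62, so E_p = (−0.62)·(43.4/54.221) ≈ -0.496.
|E_p| < 1: demand is inelastic.

-0.496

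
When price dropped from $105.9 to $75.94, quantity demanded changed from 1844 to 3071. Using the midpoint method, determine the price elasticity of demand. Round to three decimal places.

-1.515

%Δq = (3071 − 1844)/[(1844 + 3071)/2] = 1227/2457.5 ≈ 0.4993.
%ΔP = (75.94 − 105.9)/[(105.9 + 75.94)/2] = -29.96/90.92 ≈ -0.3295.
Arc elasticity E = %Δq/%ΔP ≈ 0.4993/-0.3295 ≈ -1.515.
|E| > 1: demand is elastic over this range.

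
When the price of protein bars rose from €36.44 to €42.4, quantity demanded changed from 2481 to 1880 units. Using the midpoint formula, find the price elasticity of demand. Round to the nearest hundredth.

%Δq = (1880 − 2481)/[(2481 + 1880)/2] = -601/2180.5 ≈ -0.2756.
%Δp = (42.4 − 36.44)/[(36.44 + 42.4)/2] = 5.96/39.42 ≈ 0.1512.
Arc elasticity E = %Δq/%Δp ≈ -0.2756/0.1512 ≈ -1.82.
|E| > 1: demand is elastic over this range.

-1.82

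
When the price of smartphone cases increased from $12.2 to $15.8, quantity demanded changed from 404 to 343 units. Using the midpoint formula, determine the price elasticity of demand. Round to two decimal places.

%ΔQ = (343 − 404)/[(404 + 343)/2] = -61/373.5 ≈ -0.1633.
%ΔP = (15.8 − 12.2)/[(12.2 + 15.8)/2] = 3.6/14 ≈ 0.2571.
Arc elasticity E = %ΔQ/%ΔP ≈ -0.1633/0.2571 ≈ -0.64.
|E| < 1: demand is inelastic over this range.

-0.64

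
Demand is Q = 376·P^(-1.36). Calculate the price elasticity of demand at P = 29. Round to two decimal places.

-1.36

For a Cobb–Douglas (constant-elasticity) form Q = A·P^α·…, the elasticity with respect to P equals the exponent α at every point.
Here the exponent on P is -1.36, so the price elasticity of demand is -1.36.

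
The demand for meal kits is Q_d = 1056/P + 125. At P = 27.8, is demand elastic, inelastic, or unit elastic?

At P = 27.8, Q_d = 162.9856.
dQ_d/dP = −1056/P² = −1.3664.
Point elasticity E = (dQ_d/dP)·(P/Q_d) = -1.3664 × 27.8/162.9856 ≈ -0.233.
|E| ≈ 0.233 < 1, so demand is inelastic.

inelastic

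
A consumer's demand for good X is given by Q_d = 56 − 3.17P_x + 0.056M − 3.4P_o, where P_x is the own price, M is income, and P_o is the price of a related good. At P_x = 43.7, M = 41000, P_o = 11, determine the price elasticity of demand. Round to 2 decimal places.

Q_d = 56 − 3.17(43.7) + 0.056(41000) − 3.4(11) = 56 − 138.529 + 2296 − 37.4 = 2176.071.
∂Q_d/∂P_x = −3.17, so E_p = (−3.17)·(43.7/2176.071) ≈ -0.06.
|E_p| < 1: demand is inelastic.

-0.06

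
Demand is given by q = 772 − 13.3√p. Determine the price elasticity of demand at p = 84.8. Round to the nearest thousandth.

-0.094

At p = 84.8, q = 649.5244.
dq/dp = −13.3/(2√p) = −13.3/(2·9.2087).
Point elasticity E = (dq/dp)·(p/q) = -0.7221 × 84.8/649.5244 ≈ -0.094.
|E| < 1, so demand is inelastic at this price.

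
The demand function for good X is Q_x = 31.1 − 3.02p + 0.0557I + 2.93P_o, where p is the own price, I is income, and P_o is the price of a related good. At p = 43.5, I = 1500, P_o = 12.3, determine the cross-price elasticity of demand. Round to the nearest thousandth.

First evaluate Q_x: 31.1 − 3.02(43.5) + 0.0557(1500) + 2.93(12.3) = 31.1 − 131.37 + 83.55 + 36.039 = 19.319.
∂Q_x/∂P_o = +2.93, so E_xy = 2.93·(12.3/19.319) ≈ 1.865.
E_xy > 0: the goods are substitutes.

1.865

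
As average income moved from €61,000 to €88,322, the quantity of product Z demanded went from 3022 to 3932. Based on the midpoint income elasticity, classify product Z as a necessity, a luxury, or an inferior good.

necessity

%ΔQ = (3932 − 3022)/[(3022+3932)/2] = 910/3477 ≈ 0.2617.
%ΔM = (88,322 − 61,000)/[(61,000+88,322)/2] = 27322/74661 ≈ 0.3659.
E_I = %ΔQ/%ΔM ≈ 0.715.
E_I ∈ (0,1): normal good (necessity).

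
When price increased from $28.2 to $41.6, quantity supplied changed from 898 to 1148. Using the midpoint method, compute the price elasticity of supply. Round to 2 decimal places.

%Δq = (1148 − 898)/[(898 + 1148)/2] = 250/1023 ≈ 0.2444.
%ΔP = (41.6 − 28.2)/[(28.2 + 41.6)/2] = 13.4/34.9 ≈ 0.3840.
Arc elasticity E = %Δq/%ΔP ≈ 0.2444/0.3840 ≈ 0.64.
|E| < 1: supply is inelastic over this range.

0.64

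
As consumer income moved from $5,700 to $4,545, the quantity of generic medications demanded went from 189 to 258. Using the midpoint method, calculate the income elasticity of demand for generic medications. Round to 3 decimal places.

-1.369

%ΔQ = (258 − 189)/[(189+258)/2] = 69/223.5 ≈ 0.3087.
%ΔM = (4,545 − 5,700)/[(5,700+4,545)/2] = -1155/5122.5 ≈ -0.2255.
E_I = %ΔQ/%ΔM ≈ -1.369.
E_I < 0: inferior good.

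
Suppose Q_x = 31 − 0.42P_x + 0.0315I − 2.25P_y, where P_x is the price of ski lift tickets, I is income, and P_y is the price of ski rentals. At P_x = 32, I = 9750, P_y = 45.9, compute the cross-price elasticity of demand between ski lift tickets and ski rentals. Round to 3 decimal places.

Evaluating quantity at (P_x, I, P_y) gives Q_x = 31 − 0.42(32) + 0.0315(9750) − 2.25(45.9) = 31 − 13.44 + 307.125 − 103.275 = 221.41.
∂Q_x/∂P_y = −2.25, so E_xy = -2.25·(45.9/221.41) ≈ -0.466.
E_xy < 0: the goods are complements.

-0.466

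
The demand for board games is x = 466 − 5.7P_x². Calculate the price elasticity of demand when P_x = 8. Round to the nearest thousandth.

-7.209

At P_x = 8, x = 101.2.
dx/dP_x = −2·5.7·P_x = −91.2.
Point elasticity E = (dx/dP_x)·(P_x/x) = -91.2 × 8/101.2 ≈ -7.209.
|E| > 1, so demand is elastic at this price.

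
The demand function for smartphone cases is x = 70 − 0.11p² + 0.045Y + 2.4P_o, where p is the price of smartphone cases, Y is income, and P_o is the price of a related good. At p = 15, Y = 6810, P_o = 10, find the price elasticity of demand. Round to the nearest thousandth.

-0.132

Substituting, x = 70 − 0.11(15)² + 0.045(6810) + 2.4(10) = 70 − 24.75 + 306.45 + 24 = 375.7.
∂x/∂p = −2·0.11·p = -3.3, so E_p = -3.3·(15/375.7) ≈ -0.132.
|E_p| < 1: demand is inelastic.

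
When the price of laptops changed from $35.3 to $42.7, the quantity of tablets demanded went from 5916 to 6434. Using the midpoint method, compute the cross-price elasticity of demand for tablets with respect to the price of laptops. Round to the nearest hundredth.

0.44

%ΔQ_x = (6434 − 5916)/[(5916+6434)/2] = 518/6175 ≈ 0.0839.
%ΔP_y = (42.7 − 35.3)/[(35.3+42.7)/2] ≈ 0.1897.
E_xy = 0.0839/0.1897 ≈ 0.44.
E_xy > 0, so tablets and laptops are substitutes.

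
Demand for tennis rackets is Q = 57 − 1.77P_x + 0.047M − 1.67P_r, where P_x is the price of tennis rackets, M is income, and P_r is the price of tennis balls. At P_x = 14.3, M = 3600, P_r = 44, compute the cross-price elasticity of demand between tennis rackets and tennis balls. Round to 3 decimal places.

-0.577

First evaluate Q: 57 − 1.77(14.3) + 0.047(3600) − 1.67(44) = 57 − 25.311 + 169.2 − 73.48 = 127.409.
∂Q/∂P_r = −1.67, so E_xy = -1.67·(44/127.409) ≈ -0.577.
E_xy < 0: the goods are complements.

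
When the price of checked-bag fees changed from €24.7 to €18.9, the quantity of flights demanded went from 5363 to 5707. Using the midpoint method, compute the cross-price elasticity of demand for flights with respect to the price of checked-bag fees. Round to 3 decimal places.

%ΔQ_x = (5707 − 5363)/[(5363+5707)/2] = 344/5535 ≈ 0.0621.
%ΔP_y = (18.9 − 24.7)/[(24.7+18.9)/2] ≈ -0.2661.
E_xy = 0.0621/-0.2661 ≈ -0.234.
E_xy < 0, so flights and checked-bag fees are complements.

-0.234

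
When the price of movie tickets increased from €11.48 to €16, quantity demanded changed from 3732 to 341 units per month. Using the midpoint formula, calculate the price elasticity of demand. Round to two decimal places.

%ΔQ = (341 − 3732)/[(3732 + 341)/2] = -3391/2036.5 ≈ -1.6651.
%ΔP = (16 − 11.48)/[(11.48 + 16)/2] = 4.52/13.74 ≈ 0.3290.
Arc elasticity E = %ΔQ/%ΔP ≈ -1.6651/0.3290 ≈ -5.06.
|E| > 1: demand is elastic over this range.

-5.06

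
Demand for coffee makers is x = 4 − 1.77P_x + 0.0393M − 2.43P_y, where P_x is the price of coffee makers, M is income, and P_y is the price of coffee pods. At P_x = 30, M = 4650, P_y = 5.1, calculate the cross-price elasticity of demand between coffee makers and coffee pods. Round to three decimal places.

-0.102

Evaluating quantity at (P_x, M, P_y) gives x = 4 − 1.77(30) + 0.0393(4650) − 2.43(5.1) = 4 − 53.1 + 182.745 − 12.393 = 121.252.
∂x/∂P_y = −2.43, so E_xy = -2.43·(5.1/121.252) ≈ -0.102.
E_xy < 0: the goods are complements.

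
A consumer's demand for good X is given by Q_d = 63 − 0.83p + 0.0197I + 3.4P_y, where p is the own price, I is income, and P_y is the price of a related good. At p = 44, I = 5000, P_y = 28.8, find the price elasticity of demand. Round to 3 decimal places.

Evaluating quantity at (p, I, P_y) gives Q_d = 63 − 0.83(44) + 0.0197(5000) + 3.4(28.8) = 63 − 36.52 + 98.5 + 97.92 = 222.9.
∂Q_d/∂p = −0.83, so E_p = (−0.83)·(44/222.9) ≈ -0.164.
|E_p| < 1: demand is inelastic.

-0.164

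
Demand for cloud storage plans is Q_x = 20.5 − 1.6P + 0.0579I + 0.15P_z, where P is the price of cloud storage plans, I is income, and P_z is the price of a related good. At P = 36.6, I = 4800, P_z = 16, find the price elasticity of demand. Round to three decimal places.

First evaluate Q_x: 20.5 − 1.6(36.6) + 0.0579(4800) + 0.15(16) = 20.5 − 58.56 + 277.92 + 2.4 = 242.26.
∂Q_x/∂P = −1.6, so E_p = (−1.6)·(36.6/242.26) ≈ -0.242.
|E_p| < 1: demand is inelastic.

-0.242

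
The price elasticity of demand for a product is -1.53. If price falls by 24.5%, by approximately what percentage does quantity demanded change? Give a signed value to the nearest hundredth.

37.49

%ΔQ ≈ E × %ΔP = (-1.53) × (-24.5%) ≈ 37.49%.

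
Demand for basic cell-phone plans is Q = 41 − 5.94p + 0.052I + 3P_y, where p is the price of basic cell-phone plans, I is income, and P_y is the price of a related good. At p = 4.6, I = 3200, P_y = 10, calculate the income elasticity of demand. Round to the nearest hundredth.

0.79

Evaluating quantity at (p, I, P_y) gives Q = 41 − 5.94(4.6) + 0.052(3200) + 3(10) = 41 − 27.324 + 166.4 + 30 = 210.076.
∂Q/∂I = +0.052, so E_I = 0.052·(3200/210.076) ≈ 0.79.
E_I ∈ (0,1): normal good (necessity).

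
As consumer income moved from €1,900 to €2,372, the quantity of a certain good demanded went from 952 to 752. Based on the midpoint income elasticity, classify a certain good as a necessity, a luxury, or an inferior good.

inferior

%ΔQ = (752 − 952)/[(952+752)/2] = -200/852 ≈ -0.2347.
%ΔY = (2,372 − 1,900)/[(1,900+2,372)/2] = 472/2136 ≈ 0.2210.
E_I = %ΔQ/%ΔY ≈ -1.062.
E_I < 0: inferior good.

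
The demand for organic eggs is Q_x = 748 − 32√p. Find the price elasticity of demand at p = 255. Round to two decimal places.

-1.08

At p = 255, Q_x = 237.001.
dQ_x/dp = −32/(2√p) = −32/(2·15.9687).
Point elasticity E = (dQ_x/dp)·(p/Q_x) = -1.002 × 255/237.001 ≈ -1.08.
|E| > 1, so demand is elastic at this price.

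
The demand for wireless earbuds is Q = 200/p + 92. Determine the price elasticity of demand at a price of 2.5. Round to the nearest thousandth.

At p = 2.5, Q = 172.
dQ/dp = −200/p² = −32.
Point elasticity E = (dQ/dp)·(p/Q) = -32 × 2.5/172 ≈ -0.465.
|E| < 1, so demand is inelastic at this price.

-0.465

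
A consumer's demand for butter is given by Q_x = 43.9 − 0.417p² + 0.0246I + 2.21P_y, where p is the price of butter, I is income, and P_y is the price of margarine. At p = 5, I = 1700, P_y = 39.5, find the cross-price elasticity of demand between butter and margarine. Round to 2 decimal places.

At the given point, Q_x = 43.9 − 0.417(5)² + 0.0246(1700) + 2.21(39.5) = 43.9 − 10.425 + 41.82 + 87.295 = 162.59.
∂Q_x/∂P_y = +2.21, so E_xy = 2.21·(39.5/162.59) ≈ 0.54.
E_xy > 0: the goods are substitutes.

0.54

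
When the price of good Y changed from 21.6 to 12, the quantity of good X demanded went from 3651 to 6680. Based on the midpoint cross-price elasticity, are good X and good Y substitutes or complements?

%ΔQ_x = (6680 − 3651)/[(3651+6680)/2] = 3029/5165.5 ≈ 0.5864.
%ΔP_y = (12 − 21.6)/[(21.6+12)/2] ≈ -0.5714.
E_xy = 0.5864/-0.5714 ≈ -1.026.
E_xy < 0, so the goods are complements.

complements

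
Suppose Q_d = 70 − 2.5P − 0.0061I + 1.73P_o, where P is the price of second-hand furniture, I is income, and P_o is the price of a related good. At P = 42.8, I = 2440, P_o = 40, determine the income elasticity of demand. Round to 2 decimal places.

First evaluate Q_d: 70 − 2.5(42.8) − 0.0061(2440) + 1.73(40) = 70 − 107 − 14.884 + 69.2 = 17.316.
∂Q_d/∂I = −0.0061, so E_I = -0.0061·(2440/17.316) ≈ -0.86.
E_I < 0: inferior good.

-0.86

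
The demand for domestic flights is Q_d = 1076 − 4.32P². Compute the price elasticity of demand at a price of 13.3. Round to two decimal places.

At P = 13.3, Q_d = 311.8352.
dQ_d/dP = −2·4.32·P = −114.912.
Point elasticity E = (dQ_d/dP)·(P/Q_d) = -114.912 × 13.3/311.8352 ≈ -4.90.
|E| > 1, so demand is elastic at this price.

-4.90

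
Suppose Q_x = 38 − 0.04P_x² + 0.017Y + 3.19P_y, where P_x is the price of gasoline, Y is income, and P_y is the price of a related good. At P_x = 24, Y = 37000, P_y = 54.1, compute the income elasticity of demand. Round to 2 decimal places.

At the given point, Q_x = 38 − 0.04(24)² + 0.017(37000) + 3.19(54.1) = 38 − 23.04 + 629 + 172.579 = 816.539.
∂Q_x/∂Y = +0.017, so E_I = 0.017·(37000/816.539) ≈ 0.77.
E_I ∈ (0,1): normal good (necessity).

0.77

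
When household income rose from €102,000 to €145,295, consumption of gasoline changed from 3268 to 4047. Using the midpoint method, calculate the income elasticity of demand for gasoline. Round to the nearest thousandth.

%ΔQ = (4047 − 3268)/[(3268+4047)/2] = 779/3657.5 ≈ 0.2130.
%ΔM = (145,295 − 102,000)/[(102,000+145,295)/2] = 43295/123647.5 ≈ 0.3501.
E_I = %ΔQ/%ΔM ≈ 0.608.
E_I ∈ (0,1): normal good (necessity).

0.608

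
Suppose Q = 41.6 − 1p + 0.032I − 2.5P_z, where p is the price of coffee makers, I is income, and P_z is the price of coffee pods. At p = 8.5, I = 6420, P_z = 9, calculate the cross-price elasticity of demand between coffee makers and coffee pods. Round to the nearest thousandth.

Evaluating quantity at (p, I, P_z) gives Q = 41.6 − 1(8.5) + 0.032(6420) − 2.5(9) = 41.6 − 8.5 + 205.44 − 22.5 = 216.04.
∂Q/∂P_z = −2.5, so E_xy = -2.5·(9/216.04) ≈ -0.104.
E_xy < 0: the goods are complements.

-0.104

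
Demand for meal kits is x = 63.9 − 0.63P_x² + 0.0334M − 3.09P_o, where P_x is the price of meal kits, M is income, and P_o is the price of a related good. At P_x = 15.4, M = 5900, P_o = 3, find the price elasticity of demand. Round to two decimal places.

-2.92

At the given point, x = 63.9 − 0.63(15.4)² + 0.0334(5900) − 3.09(3) = 63.9 − 149.4108 + 197.06 − 9.27 = 102.2792.
∂x/∂P_x = −2·0.63·P_x = -19.404, so E_p = -19.404·(15.4/102.2792) ≈ -2.92.
|E_p| > 1: demand is elastic.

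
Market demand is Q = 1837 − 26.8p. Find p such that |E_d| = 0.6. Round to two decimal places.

Set −bp/(a − bp) = −0.6 ⇒ bp = 0.6(a − bp) ⇒ bp(1+0.6) = 0.6·a.
p = 0.6·1837/(26.8·1.6) ≈ 25.70.

25.70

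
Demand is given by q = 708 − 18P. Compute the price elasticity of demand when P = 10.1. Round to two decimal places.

-0.35

At P = 10.1, q = 526.2.
dq/dP = −18.
Point elasticity E = (dq/dP)·(P/q) = -18 × 10.1/526.2 ≈ -0.35.
|E| < 1, so demand is inelastic at this price.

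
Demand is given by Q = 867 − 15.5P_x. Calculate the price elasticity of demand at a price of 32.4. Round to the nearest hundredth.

-1.38

At P_x = 32.4, Q = 364.8.
dQ/dP_x = −15.5.
Point elasticity E = (dQ/dP_x)·(P_x/Q) = -15.5 × 32.4/364.8 ≈ -1.38.
|E| > 1, so demand is elastic at this price.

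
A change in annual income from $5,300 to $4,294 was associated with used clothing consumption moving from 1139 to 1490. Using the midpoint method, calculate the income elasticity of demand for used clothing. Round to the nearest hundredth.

-1.27

%ΔQ = (1490 − 1139)/[(1139+1490)/2] = 351/1314.5 ≈ 0.2670.
%ΔM = (4,294 − 5,300)/[(5,300+4,294)/2] = -1006/4797 ≈ -0.2097.
E_I = %ΔQ/%ΔM ≈ -1.27.
E_I < 0: inferior good.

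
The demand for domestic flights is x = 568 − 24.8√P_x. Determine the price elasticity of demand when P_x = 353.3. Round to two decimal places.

-2.29

At P_x = 353.3, x = 101.8523.
dx/dP_x = −24.8/(2√P_x) = −24.8/(2·18.7963).
Point elasticity E = (dx/dP_x)·(P_x/x) = -0.6597 × 353.3/101.8523 ≈ -2.29.
|E| > 1, so demand is elastic at this price.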